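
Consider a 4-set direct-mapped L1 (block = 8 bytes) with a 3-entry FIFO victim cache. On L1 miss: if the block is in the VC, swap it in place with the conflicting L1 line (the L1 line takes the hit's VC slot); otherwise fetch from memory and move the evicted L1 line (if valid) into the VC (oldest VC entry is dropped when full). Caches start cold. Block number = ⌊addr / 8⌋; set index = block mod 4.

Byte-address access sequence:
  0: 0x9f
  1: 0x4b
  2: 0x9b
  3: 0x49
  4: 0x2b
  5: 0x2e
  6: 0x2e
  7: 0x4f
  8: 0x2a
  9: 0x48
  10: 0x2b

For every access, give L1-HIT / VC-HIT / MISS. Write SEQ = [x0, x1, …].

#0 0x9f→b19/s3 MISS; vc=[]
#1 0x4b→b9/s1 MISS; vc=[]
#2 0x9b→b19/s3 L1-HIT; vc=[]
#3 0x49→b9/s1 L1-HIT; vc=[]
#4 0x2b→b5/s1 MISS; vc=[9]
#5 0x2e→b5/s1 L1-HIT; vc=[9]
#6 0x2e→b5/s1 L1-HIT; vc=[9]
#7 0x4f→b9/s1 VC-HIT; vc=[5]
#8 0x2a→b5/s1 VC-HIT; vc=[9]
#9 0x48→b9/s1 VC-HIT; vc=[5]
#10 0x2b→b5/s1 VC-HIT; vc=[9]

SEQ = [MISS, MISS, L1-HIT, L1-HIT, MISS, L1-HIT, L1-HIT, VC-HIT, VC-HIT, VC-HIT, VC-HIT]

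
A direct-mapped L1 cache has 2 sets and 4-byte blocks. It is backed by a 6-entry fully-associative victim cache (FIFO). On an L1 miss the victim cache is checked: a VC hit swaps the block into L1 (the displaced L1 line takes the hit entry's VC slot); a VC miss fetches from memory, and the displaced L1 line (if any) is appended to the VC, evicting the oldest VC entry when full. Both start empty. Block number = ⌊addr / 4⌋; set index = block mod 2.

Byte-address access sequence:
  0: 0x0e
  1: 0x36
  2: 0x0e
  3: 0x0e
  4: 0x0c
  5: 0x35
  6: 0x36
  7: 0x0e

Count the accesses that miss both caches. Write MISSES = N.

  [0] addr=0xe blk=3 s=1: MISS | VC []
  [1] addr=0x36 blk=13 s=1: MISS | VC [3]
  [2] addr=0xe blk=3 s=1: VC-HIT | VC [13]
  [3] addr=0xe blk=3 s=1: L1-HIT | VC [13]
  [4] addr=0xc blk=3 s=1: L1-HIT | VC [13]
  [5] addr=0x35 blk=13 s=1: VC-HIT | VC [3]
  [6] addr=0x36 blk=13 s=1: L1-HIT | VC [3]
  [7] addr=0xe blk=3 s=1: VC-HIT | VC [13]

MISSES = 2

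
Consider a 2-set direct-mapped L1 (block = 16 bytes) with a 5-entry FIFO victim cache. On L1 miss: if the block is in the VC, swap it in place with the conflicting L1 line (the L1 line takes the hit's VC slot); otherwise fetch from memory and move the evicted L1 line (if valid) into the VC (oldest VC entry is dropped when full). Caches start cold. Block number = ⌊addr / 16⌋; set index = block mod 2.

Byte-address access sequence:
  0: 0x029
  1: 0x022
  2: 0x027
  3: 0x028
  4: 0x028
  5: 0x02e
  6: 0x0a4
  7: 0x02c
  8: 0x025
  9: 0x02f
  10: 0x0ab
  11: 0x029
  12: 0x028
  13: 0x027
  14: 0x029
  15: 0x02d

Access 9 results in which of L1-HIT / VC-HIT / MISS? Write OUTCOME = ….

OUTCOME = L1-HIT

0: 0x29 (blk 2, set 0) → MISS  vc=[]
1: 0x22 (blk 2, set 0) → L1-HIT  vc=[]
2: 0x27 (blk 2, set 0) → L1-HIT  vc=[]
3: 0x28 (blk 2, set 0) → L1-HIT  vc=[]
4: 0x28 (blk 2, set 0) → L1-HIT  vc=[]
5: 0x2e (blk 2, set 0) → L1-HIT  vc=[]
6: 0xa4 (blk 10, set 0) → MISS  vc=[2]
7: 0x2c (blk 2, set 0) → VC-HIT  vc=[10]
8: 0x25 (blk 2, set 0) → L1-HIT  vc=[10]
9: 0x2f (blk 2, set 0) → L1-HIT  vc=[10]
10: 0xab (blk 10, set 0) → VC-HIT  vc=[2]
11: 0x29 (blk 2, set 0) → VC-HIT  vc=[10]
12: 0x28 (blk 2, set 0) → L1-HIT  vc=[10]
13: 0x27 (blk 2, set 0) → L1-HIT  vc=[10]
14: 0x29 (blk 2, set 0) → L1-HIT  vc=[10]
15: 0x2d (blk 2, set 0) → L1-HIT  vc=[10]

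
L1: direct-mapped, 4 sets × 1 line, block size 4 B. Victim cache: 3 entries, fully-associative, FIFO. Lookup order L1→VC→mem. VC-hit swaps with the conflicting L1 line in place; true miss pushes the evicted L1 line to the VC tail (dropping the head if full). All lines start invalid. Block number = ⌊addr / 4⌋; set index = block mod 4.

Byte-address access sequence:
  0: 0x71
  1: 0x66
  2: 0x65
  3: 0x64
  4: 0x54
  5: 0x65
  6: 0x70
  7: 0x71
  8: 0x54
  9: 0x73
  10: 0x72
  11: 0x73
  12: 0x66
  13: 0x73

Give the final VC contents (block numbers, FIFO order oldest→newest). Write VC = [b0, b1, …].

#0 0x71→b28/s0 MISS; vc=[]
#1 0x66→b25/s1 MISS; vc=[]
#2 0x65→b25/s1 L1-HIT; vc=[]
#3 0x64→b25/s1 L1-HIT; vc=[]
#4 0x54→b21/s1 MISS; vc=[25]
#5 0x65→b25/s1 VC-HIT; vc=[21]
#6 0x70→b28/s0 L1-HIT; vc=[21]
#7 0x71→b28/s0 L1-HIT; vc=[21]
#8 0x54→b21/s1 VC-HIT; vc=[25]
#9 0x73→b28/s0 L1-HIT; vc=[25]
#10 0x72→b28/s0 L1-HIT; vc=[25]
#11 0x73→b28/s0 L1-HIT; vc=[25]
#12 0x66→b25/s1 VC-HIT; vc=[21]
#13 0x73→b28/s0 L1-HIT; vc=[21]

VC = [21]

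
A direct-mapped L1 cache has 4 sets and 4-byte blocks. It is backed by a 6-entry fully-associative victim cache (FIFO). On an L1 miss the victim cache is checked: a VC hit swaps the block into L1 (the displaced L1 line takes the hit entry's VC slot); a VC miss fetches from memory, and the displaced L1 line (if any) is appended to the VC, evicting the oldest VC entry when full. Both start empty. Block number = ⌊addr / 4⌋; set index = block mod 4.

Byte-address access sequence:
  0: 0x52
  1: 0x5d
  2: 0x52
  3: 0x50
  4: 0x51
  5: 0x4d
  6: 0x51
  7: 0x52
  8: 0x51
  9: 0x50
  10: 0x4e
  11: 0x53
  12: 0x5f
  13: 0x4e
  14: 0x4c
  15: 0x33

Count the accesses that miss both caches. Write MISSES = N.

#0 0x52→b20/s0 MISS; vc=[]
#1 0x5d→b23/s3 MISS; vc=[]
#2 0x52→b20/s0 L1-HIT; vc=[]
#3 0x50→b20/s0 L1-HIT; vc=[]
#4 0x51→b20/s0 L1-HIT; vc=[]
#5 0x4d→b19/s3 MISS; vc=[23]
#6 0x51→b20/s0 L1-HIT; vc=[23]
#7 0x52→b20/s0 L1-HIT; vc=[23]
#8 0x51→b20/s0 L1-HIT; vc=[23]
#9 0x50→b20/s0 L1-HIT; vc=[23]
#10 0x4e→b19/s3 L1-HIT; vc=[23]
#11 0x53→b20/s0 L1-HIT; vc=[23]
#12 0x5f→b23/s3 VC-HIT; vc=[19]
#13 0x4e→b19/s3 VC-HIT; vc=[23]
#14 0x4c→b19/s3 L1-HIT; vc=[23]
#15 0x33→b12/s0 MISS; vc=[23,20]

MISSES = 4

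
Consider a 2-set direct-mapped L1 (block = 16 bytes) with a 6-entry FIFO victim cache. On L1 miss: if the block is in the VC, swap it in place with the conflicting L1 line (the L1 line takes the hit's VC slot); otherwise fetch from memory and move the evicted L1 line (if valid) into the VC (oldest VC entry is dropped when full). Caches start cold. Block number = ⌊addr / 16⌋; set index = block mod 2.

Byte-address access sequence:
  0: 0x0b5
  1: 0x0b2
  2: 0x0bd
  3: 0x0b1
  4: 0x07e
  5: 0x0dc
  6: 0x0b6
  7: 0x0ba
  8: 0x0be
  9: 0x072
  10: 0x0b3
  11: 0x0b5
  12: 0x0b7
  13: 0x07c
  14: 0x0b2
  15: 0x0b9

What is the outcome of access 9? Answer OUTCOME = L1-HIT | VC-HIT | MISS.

OUTCOME = VC-HIT

#0 0xb5→b11/s1 MISS; vc=[]
#1 0xb2→b11/s1 L1-HIT; vc=[]
#2 0xbd→b11/s1 L1-HIT; vc=[]
#3 0xb1→b11/s1 L1-HIT; vc=[]
#4 0x7e→b7/s1 MISS; vc=[11]
#5 0xdc→b13/s1 MISS; vc=[11,7]
#6 0xb6→b11/s1 VC-HIT; vc=[13,7]
#7 0xba→b11/s1 L1-HIT; vc=[13,7]
#8 0xbe→b11/s1 L1-HIT; vc=[13,7]
#9 0x72→b7/s1 VC-HIT; vc=[13,11]
#10 0xb3→b11/s1 VC-HIT; vc=[13,7]
#11 0xb5→b11/s1 L1-HIT; vc=[13,7]
#12 0xb7→b11/s1 L1-HIT; vc=[13,7]
#13 0x7c→b7/s1 VC-HIT; vc=[13,11]
#14 0xb2→b11/s1 VC-HIT; vc=[13,7]
#15 0xb9→b11/s1 L1-HIT; vc=[13,7]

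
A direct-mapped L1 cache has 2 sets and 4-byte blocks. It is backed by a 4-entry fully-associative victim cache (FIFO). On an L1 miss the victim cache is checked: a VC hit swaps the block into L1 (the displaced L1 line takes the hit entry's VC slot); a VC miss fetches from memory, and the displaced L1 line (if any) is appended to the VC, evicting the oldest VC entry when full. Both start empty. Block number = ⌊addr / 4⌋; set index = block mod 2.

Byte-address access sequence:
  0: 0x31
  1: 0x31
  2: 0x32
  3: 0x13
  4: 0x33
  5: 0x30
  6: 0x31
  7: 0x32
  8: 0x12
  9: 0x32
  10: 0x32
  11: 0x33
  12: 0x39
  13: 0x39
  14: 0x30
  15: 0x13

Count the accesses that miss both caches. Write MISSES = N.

MISSES = 3

0: 0x31 (blk 12, set 0) → MISS  vc=[]
1: 0x31 (blk 12, set 0) → L1-HIT  vc=[]
2: 0x32 (blk 12, set 0) → L1-HIT  vc=[]
3: 0x13 (blk 4, set 0) → MISS  vc=[12]
4: 0x33 (blk 12, set 0) → VC-HIT  vc=[4]
5: 0x30 (blk 12, set 0) → L1-HIT  vc=[4]
6: 0x31 (blk 12, set 0) → L1-HIT  vc=[4]
7: 0x32 (blk 12, set 0) → L1-HIT  vc=[4]
8: 0x12 (blk 4, set 0) → VC-HIT  vc=[12]
9: 0x32 (blk 12, set 0) → VC-HIT  vc=[4]
10: 0x32 (blk 12, set 0) → L1-HIT  vc=[4]
11: 0x33 (blk 12, set 0) → L1-HIT  vc=[4]
12: 0x39 (blk 14, set 0) → MISS  vc=[4, 12]
13: 0x39 (blk 14, set 0) → L1-HIT  vc=[4, 12]
14: 0x30 (blk 12, set 0) → VC-HIT  vc=[4, 14]
15: 0x13 (blk 4, set 0) → VC-HIT  vc=[12, 14]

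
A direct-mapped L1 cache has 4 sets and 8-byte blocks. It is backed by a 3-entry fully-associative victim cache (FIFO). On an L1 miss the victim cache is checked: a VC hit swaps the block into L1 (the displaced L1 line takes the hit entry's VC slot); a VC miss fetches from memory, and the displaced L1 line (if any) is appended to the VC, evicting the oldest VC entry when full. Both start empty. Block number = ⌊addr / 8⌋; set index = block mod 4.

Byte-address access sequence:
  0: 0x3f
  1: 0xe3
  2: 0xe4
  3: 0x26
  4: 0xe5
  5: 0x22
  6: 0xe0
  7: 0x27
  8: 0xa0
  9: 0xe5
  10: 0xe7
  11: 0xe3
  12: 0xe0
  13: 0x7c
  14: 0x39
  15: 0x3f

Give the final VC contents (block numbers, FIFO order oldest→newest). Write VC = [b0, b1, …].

VC = [20, 4, 15]

#0 0x3f→b7/s3 MISS; vc=[]
#1 0xe3→b28/s0 MISS; vc=[]
#2 0xe4→b28/s0 L1-HIT; vc=[]
#3 0x26→b4/s0 MISS; vc=[28]
#4 0xe5→b28/s0 VC-HIT; vc=[4]
#5 0x22→b4/s0 VC-HIT; vc=[28]
#6 0xe0→b28/s0 VC-HIT; vc=[4]
#7 0x27→b4/s0 VC-HIT; vc=[28]
#8 0xa0→b20/s0 MISS; vc=[28,4]
#9 0xe5→b28/s0 VC-HIT; vc=[20,4]
#10 0xe7→b28/s0 L1-HIT; vc=[20,4]
#11 0xe3→b28/s0 L1-HIT; vc=[20,4]
#12 0xe0→b28/s0 L1-HIT; vc=[20,4]
#13 0x7c→b15/s3 MISS; vc=[20,4,7]
#14 0x39→b7/s3 VC-HIT; vc=[20,4,15]
#15 0x3f→b7/s3 L1-HIT; vc=[20,4,15]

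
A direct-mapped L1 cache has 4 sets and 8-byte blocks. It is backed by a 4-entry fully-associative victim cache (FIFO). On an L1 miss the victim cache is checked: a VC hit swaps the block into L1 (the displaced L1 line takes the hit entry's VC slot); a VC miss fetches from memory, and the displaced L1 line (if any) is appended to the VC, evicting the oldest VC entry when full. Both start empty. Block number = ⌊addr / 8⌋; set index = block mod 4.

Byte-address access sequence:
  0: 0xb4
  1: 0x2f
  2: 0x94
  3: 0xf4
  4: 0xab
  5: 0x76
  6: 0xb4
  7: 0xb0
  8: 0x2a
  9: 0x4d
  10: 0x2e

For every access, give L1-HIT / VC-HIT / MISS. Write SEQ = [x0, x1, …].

#0 0xb4→b22/s2 MISS; vc=[]
#1 0x2f→b5/s1 MISS; vc=[]
#2 0x94→b18/s2 MISS; vc=[22]
#3 0xf4→b30/s2 MISS; vc=[22,18]
#4 0xab→b21/s1 MISS; vc=[22,18,5]
#5 0x76→b14/s2 MISS; vc=[22,18,5,30]
#6 0xb4→b22/s2 VC-HIT; vc=[14,18,5,30]
#7 0xb0→b22/s2 L1-HIT; vc=[14,18,5,30]
#8 0x2a→b5/s1 VC-HIT; vc=[14,18,21,30]
#9 0x4d→b9/s1 MISS; vc=[18,21,30,5]
#10 0x2e→b5/s1 VC-HIT; vc=[18,21,30,9]

SEQ = [MISS, MISS, MISS, MISS, MISS, MISS, VC-HIT, L1-HIT, VC-HIT, MISS, VC-HIT]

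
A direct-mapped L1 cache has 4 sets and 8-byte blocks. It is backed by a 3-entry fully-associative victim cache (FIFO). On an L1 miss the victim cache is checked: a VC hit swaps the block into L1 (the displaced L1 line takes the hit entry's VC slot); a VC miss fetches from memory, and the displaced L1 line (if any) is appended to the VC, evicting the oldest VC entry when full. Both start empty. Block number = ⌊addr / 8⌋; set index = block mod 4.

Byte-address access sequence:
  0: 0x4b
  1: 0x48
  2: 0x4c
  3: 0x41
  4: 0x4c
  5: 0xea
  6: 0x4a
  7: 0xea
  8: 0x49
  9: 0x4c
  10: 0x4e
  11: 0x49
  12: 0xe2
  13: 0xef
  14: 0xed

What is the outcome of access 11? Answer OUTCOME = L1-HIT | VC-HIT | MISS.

  [0] addr=0x4b blk=9 s=1: MISS | VC []
  [1] addr=0x48 blk=9 s=1: L1-HIT | VC []
  [2] addr=0x4c blk=9 s=1: L1-HIT | VC []
  [3] addr=0x41 blk=8 s=0: MISS | VC []
  [4] addr=0x4c blk=9 s=1: L1-HIT | VC []
  [5] addr=0xea blk=29 s=1: MISS | VC [9]
  [6] addr=0x4a blk=9 s=1: VC-HIT | VC [29]
  [7] addr=0xea blk=29 s=1: VC-HIT | VC [9]
  [8] addr=0x49 blk=9 s=1: VC-HIT | VC [29]
  [9] addr=0x4c blk=9 s=1: L1-HIT | VC [29]
  [10] addr=0x4e blk=9 s=1: L1-HIT | VC [29]
  [11] addr=0x49 blk=9 s=1: L1-HIT | VC [29]
  [12] addr=0xe2 blk=28 s=0: MISS | VC [29, 8]
  [13] addr=0xef blk=29 s=1: VC-HIT | VC [9, 8]
  [14] addr=0xed blk=29 s=1: L1-HIT | VC [9, 8]

OUTCOME = L1-HIT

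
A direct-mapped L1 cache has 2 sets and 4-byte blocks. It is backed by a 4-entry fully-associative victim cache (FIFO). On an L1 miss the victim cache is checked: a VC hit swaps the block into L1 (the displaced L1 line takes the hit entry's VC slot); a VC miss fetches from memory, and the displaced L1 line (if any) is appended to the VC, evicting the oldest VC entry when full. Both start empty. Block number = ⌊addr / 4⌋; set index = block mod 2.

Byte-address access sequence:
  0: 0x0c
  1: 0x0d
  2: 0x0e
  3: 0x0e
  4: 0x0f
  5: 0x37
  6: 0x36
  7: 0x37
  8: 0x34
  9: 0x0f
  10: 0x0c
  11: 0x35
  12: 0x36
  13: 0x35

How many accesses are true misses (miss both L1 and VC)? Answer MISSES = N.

#0 0xc→b3/s1 MISS; vc=[]
#1 0xd→b3/s1 L1-HIT; vc=[]
#2 0xe→b3/s1 L1-HIT; vc=[]
#3 0xe→b3/s1 L1-HIT; vc=[]
#4 0xf→b3/s1 L1-HIT; vc=[]
#5 0x37→b13/s1 MISS; vc=[3]
#6 0x36→b13/s1 L1-HIT; vc=[3]
#7 0x37→b13/s1 L1-HIT; vc=[3]
#8 0x34→b13/s1 L1-HIT; vc=[3]
#9 0xf→b3/s1 VC-HIT; vc=[13]
#10 0xc→b3/s1 L1-HIT; vc=[13]
#11 0x35→b13/s1 VC-HIT; vc=[3]
#12 0x36→b13/s1 L1-HIT; vc=[3]
#13 0x35→b13/s1 L1-HIT; vc=[3]

MISSES = 2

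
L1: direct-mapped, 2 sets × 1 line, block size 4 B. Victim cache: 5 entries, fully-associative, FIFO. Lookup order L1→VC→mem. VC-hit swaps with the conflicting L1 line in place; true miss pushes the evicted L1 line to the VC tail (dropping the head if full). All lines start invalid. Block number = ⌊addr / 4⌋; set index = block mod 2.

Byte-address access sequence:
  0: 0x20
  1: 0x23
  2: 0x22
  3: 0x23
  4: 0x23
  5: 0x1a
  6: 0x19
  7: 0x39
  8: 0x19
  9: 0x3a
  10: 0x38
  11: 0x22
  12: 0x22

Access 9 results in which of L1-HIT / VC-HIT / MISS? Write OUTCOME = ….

OUTCOME = VC-HIT

#0 0x20→b8/s0 MISS; vc=[]
#1 0x23→b8/s0 L1-HIT; vc=[]
#2 0x22→b8/s0 L1-HIT; vc=[]
#3 0x23→b8/s0 L1-HIT; vc=[]
#4 0x23→b8/s0 L1-HIT; vc=[]
#5 0x1a→b6/s0 MISS; vc=[8]
#6 0x19→b6/s0 L1-HIT; vc=[8]
#7 0x39→b14/s0 MISS; vc=[8,6]
#8 0x19→b6/s0 VC-HIT; vc=[8,14]
#9 0x3a→b14/s0 VC-HIT; vc=[8,6]
#10 0x38→b14/s0 L1-HIT; vc=[8,6]
#11 0x22→b8/s0 VC-HIT; vc=[14,6]
#12 0x22→b8/s0 L1-HIT; vc=[14,6]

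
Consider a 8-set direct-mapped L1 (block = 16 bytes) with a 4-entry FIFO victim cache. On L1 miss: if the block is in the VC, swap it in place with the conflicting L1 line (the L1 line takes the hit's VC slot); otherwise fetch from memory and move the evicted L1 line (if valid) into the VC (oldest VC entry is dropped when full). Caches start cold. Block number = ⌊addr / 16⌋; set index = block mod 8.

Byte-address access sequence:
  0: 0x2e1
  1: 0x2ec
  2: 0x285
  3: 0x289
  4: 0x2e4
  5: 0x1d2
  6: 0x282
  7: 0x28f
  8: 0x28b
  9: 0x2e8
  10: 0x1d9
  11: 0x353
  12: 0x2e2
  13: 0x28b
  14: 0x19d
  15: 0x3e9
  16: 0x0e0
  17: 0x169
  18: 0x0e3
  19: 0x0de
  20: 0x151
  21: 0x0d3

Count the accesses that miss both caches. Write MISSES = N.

  [0] addr=0x2e1 blk=46 s=6: MISS | VC []
  [1] addr=0x2ec blk=46 s=6: L1-HIT | VC []
  [2] addr=0x285 blk=40 s=0: MISS | VC []
  [3] addr=0x289 blk=40 s=0: L1-HIT | VC []
  [4] addr=0x2e4 blk=46 s=6: L1-HIT | VC []
  [5] addr=0x1d2 blk=29 s=5: MISS | VC []
  [6] addr=0x282 blk=40 s=0: L1-HIT | VC []
  [7] addr=0x28f blk=40 s=0: L1-HIT | VC []
  [8] addr=0x28b blk=40 s=0: L1-HIT | VC []
  [9] addr=0x2e8 blk=46 s=6: L1-HIT | VC []
  [10] addr=0x1d9 blk=29 s=5: L1-HIT | VC []
  [11] addr=0x353 blk=53 s=5: MISS | VC [29]
  [12] addr=0x2e2 blk=46 s=6: L1-HIT | VC [29]
  [13] addr=0x28b blk=40 s=0: L1-HIT | VC [29]
  [14] addr=0x19d blk=25 s=1: MISS | VC [29]
  [15] addr=0x3e9 blk=62 s=6: MISS | VC [29, 46]
  [16] addr=0xe0 blk=14 s=6: MISS | VC [29, 46, 62]
  [17] addr=0x169 blk=22 s=6: MISS | VC [29, 46, 62, 14]
  [18] addr=0xe3 blk=14 s=6: VC-HIT | VC [29, 46, 62, 22]
  [19] addr=0xde blk=13 s=5: MISS | VC [46, 62, 22, 53]
  [20] addr=0x151 blk=21 s=5: MISS | VC [62, 22, 53, 13]
  [21] addr=0xd3 blk=13 s=5: VC-HIT | VC [62, 22, 53, 21]

MISSES = 10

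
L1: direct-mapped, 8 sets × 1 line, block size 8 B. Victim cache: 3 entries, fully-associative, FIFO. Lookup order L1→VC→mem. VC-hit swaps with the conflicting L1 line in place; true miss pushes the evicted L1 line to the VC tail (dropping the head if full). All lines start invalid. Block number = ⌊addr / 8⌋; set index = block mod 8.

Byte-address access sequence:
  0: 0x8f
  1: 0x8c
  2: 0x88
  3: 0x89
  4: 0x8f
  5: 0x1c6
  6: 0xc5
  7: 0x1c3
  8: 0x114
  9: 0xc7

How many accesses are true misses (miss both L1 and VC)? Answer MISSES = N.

MISSES = 4

#0 0x8f→b17/s1 MISS; vc=[]
#1 0x8c→b17/s1 L1-HIT; vc=[]
#2 0x88→b17/s1 L1-HIT; vc=[]
#3 0x89→b17/s1 L1-HIT; vc=[]
#4 0x8f→b17/s1 L1-HIT; vc=[]
#5 0x1c6→b56/s0 MISS; vc=[]
#6 0xc5→b24/s0 MISS; vc=[56]
#7 0x1c3→b56/s0 VC-HIT; vc=[24]
#8 0x114→b34/s2 MISS; vc=[24]
#9 0xc7→b24/s0 VC-HIT; vc=[56]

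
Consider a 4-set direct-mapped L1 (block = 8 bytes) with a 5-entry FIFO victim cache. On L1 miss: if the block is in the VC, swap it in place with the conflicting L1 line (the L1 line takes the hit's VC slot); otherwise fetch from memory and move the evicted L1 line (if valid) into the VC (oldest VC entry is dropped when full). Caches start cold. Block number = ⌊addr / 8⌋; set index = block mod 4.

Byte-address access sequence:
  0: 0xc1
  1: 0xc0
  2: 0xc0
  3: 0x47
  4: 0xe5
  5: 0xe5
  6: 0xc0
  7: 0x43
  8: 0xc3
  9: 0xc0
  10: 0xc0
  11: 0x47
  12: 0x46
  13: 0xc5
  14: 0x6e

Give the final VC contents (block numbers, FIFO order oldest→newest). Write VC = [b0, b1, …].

  [0] addr=0xc1 blk=24 s=0: MISS | VC []
  [1] addr=0xc0 blk=24 s=0: L1-HIT | VC []
  [2] addr=0xc0 blk=24 s=0: L1-HIT | VC []
  [3] addr=0x47 blk=8 s=0: MISS | VC [24]
  [4] addr=0xe5 blk=28 s=0: MISS | VC [24, 8]
  [5] addr=0xe5 blk=28 s=0: L1-HIT | VC [24, 8]
  [6] addr=0xc0 blk=24 s=0: VC-HIT | VC [28, 8]
  [7] addr=0x43 blk=8 s=0: VC-HIT | VC [28, 24]
  [8] addr=0xc3 blk=24 s=0: VC-HIT | VC [28, 8]
  [9] addr=0xc0 blk=24 s=0: L1-HIT | VC [28, 8]
  [10] addr=0xc0 blk=24 s=0: L1-HIT | VC [28, 8]
  [11] addr=0x47 blk=8 s=0: VC-HIT | VC [28, 24]
  [12] addr=0x46 blk=8 s=0: L1-HIT | VC [28, 24]
  [13] addr=0xc5 blk=24 s=0: VC-HIT | VC [28, 8]
  [14] addr=0x6e blk=13 s=1: MISS | VC [28, 8]

VC = [28, 8]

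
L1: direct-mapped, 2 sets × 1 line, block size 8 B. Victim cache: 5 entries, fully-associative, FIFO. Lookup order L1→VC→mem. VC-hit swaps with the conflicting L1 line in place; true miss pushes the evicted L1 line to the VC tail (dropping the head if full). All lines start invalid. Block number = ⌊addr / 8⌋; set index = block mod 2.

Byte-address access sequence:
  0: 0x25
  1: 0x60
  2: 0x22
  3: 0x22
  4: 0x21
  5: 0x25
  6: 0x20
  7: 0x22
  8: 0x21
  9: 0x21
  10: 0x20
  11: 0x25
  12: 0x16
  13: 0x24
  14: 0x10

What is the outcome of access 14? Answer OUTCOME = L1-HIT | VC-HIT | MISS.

  [0] addr=0x25 blk=4 s=0: MISS | VC []
  [1] addr=0x60 blk=12 s=0: MISS | VC [4]
  [2] addr=0x22 blk=4 s=0: VC-HIT | VC [12]
  [3] addr=0x22 blk=4 s=0: L1-HIT | VC [12]
  [4] addr=0x21 blk=4 s=0: L1-HIT | VC [12]
  [5] addr=0x25 blk=4 s=0: L1-HIT | VC [12]
  [6] addr=0x20 blk=4 s=0: L1-HIT | VC [12]
  [7] addr=0x22 blk=4 s=0: L1-HIT | VC [12]
  [8] addr=0x21 blk=4 s=0: L1-HIT | VC [12]
  [9] addr=0x21 blk=4 s=0: L1-HIT | VC [12]
  [10] addr=0x20 blk=4 s=0: L1-HIT | VC [12]
  [11] addr=0x25 blk=4 s=0: L1-HIT | VC [12]
  [12] addr=0x16 blk=2 s=0: MISS | VC [12, 4]
  [13] addr=0x24 blk=4 s=0: VC-HIT | VC [12, 2]
  [14] addr=0x10 blk=2 s=0: VC-HIT | VC [12, 4]

OUTCOME = VC-HIT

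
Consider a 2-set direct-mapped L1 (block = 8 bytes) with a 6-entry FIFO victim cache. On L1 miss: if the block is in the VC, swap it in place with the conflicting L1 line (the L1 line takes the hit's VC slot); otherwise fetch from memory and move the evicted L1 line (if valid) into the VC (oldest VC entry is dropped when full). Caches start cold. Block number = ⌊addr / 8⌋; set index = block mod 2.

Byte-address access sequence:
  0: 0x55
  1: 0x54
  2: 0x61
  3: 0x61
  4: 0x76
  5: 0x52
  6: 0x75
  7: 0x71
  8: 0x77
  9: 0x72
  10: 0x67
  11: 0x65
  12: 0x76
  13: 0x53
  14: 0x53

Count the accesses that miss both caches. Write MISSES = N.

0: 0x55 (blk 10, set 0) → MISS  vc=[]
1: 0x54 (blk 10, set 0) → L1-HIT  vc=[]
2: 0x61 (blk 12, set 0) → MISS  vc=[10]
3: 0x61 (blk 12, set 0) → L1-HIT  vc=[10]
4: 0x76 (blk 14, set 0) → MISS  vc=[10, 12]
5: 0x52 (blk 10, set 0) → VC-HIT  vc=[14, 12]
6: 0x75 (blk 14, set 0) → VC-HIT  vc=[10, 12]
7: 0x71 (blk 14, set 0) → L1-HIT  vc=[10, 12]
8: 0x77 (blk 14, set 0) → L1-HIT  vc=[10, 12]
9: 0x72 (blk 14, set 0) → L1-HIT  vc=[10, 12]
10: 0x67 (blk 12, set 0) → VC-HIT  vc=[10, 14]
11: 0x65 (blk 12, set 0) → L1-HIT  vc=[10, 14]
12: 0x76 (blk 14, set 0) → VC-HIT  vc=[10, 12]
13: 0x53 (blk 10, set 0) → VC-HIT  vc=[14, 12]
14: 0x53 (blk 10, set 0) → L1-HIT  vc=[14, 12]

MISSES = 3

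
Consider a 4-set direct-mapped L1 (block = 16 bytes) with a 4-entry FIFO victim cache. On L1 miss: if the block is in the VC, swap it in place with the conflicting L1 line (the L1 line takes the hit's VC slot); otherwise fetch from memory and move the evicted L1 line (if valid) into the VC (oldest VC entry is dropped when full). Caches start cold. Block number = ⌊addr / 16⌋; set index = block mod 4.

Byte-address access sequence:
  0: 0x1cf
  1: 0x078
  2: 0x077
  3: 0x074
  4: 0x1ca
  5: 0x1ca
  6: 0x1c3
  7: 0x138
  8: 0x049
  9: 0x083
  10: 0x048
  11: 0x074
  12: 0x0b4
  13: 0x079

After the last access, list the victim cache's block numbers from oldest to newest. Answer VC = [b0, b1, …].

#0 0x1cf→b28/s0 MISS; vc=[]
#1 0x78→b7/s3 MISS; vc=[]
#2 0x77→b7/s3 L1-HIT; vc=[]
#3 0x74→b7/s3 L1-HIT; vc=[]
#4 0x1ca→b28/s0 L1-HIT; vc=[]
#5 0x1ca→b28/s0 L1-HIT; vc=[]
#6 0x1c3→b28/s0 L1-HIT; vc=[]
#7 0x138→b19/s3 MISS; vc=[7]
#8 0x49→b4/s0 MISS; vc=[7,28]
#9 0x83→b8/s0 MISS; vc=[7,28,4]
#10 0x48→b4/s0 VC-HIT; vc=[7,28,8]
#11 0x74→b7/s3 VC-HIT; vc=[19,28,8]
#12 0xb4→b11/s3 MISS; vc=[19,28,8,7]
#13 0x79→b7/s3 VC-HIT; vc=[19,28,8,11]

VC = [19, 28, 8, 11]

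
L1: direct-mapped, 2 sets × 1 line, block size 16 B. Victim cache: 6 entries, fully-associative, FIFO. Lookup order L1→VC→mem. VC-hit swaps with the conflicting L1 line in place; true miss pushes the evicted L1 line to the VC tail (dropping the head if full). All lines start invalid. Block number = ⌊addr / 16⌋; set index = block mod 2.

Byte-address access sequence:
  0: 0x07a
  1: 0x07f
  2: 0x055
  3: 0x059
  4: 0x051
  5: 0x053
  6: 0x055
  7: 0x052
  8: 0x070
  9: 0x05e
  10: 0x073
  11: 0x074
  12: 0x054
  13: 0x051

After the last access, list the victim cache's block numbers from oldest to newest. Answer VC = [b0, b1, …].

#0 0x7a→b7/s1 MISS; vc=[]
#1 0x7f→b7/s1 L1-HIT; vc=[]
#2 0x55→b5/s1 MISS; vc=[7]
#3 0x59→b5/s1 L1-HIT; vc=[7]
#4 0x51→b5/s1 L1-HIT; vc=[7]
#5 0x53→b5/s1 L1-HIT; vc=[7]
#6 0x55→b5/s1 L1-HIT; vc=[7]
#7 0x52→b5/s1 L1-HIT; vc=[7]
#8 0x70→b7/s1 VC-HIT; vc=[5]
#9 0x5e→b5/s1 VC-HIT; vc=[7]
#10 0x73→b7/s1 VC-HIT; vc=[5]
#11 0x74→b7/s1 L1-HIT; vc=[5]
#12 0x54→b5/s1 VC-HIT; vc=[7]
#13 0x51→b5/s1 L1-HIT; vc=[7]

VC = [7]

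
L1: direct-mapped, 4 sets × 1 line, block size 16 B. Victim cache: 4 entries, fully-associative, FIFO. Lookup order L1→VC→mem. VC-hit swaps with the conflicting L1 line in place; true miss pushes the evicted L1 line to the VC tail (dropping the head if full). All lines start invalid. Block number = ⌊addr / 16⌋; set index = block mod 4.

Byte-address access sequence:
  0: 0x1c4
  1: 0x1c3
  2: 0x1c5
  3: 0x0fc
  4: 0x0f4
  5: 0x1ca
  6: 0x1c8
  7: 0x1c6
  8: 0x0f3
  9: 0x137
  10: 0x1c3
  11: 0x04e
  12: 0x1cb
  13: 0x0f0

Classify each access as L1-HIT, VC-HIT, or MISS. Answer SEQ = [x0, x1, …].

0: 0x1c4 (blk 28, set 0) → MISS  vc=[]
1: 0x1c3 (blk 28, set 0) → L1-HIT  vc=[]
2: 0x1c5 (blk 28, set 0) → L1-HIT  vc=[]
3: 0xfc (blk 15, set 3) → MISS  vc=[]
4: 0xf4 (blk 15, set 3) → L1-HIT  vc=[]
5: 0x1ca (blk 28, set 0) → L1-HIT  vc=[]
6: 0x1c8 (blk 28, set 0) → L1-HIT  vc=[]
7: 0x1c6 (blk 28, set 0) → L1-HIT  vc=[]
8: 0xf3 (blk 15, set 3) → L1-HIT  vc=[]
9: 0x137 (blk 19, set 3) → MISS  vc=[15]
10: 0x1c3 (blk 28, set 0) → L1-HIT  vc=[15]
11: 0x4e (blk 4, set 0) → MISS  vc=[15, 28]
12: 0x1cb (blk 28, set 0) → VC-HIT  vc=[15, 4]
13: 0xf0 (blk 15, set 3) → VC-HIT  vc=[19, 4]

SEQ = [MISS, L1-HIT, L1-HIT, MISS, L1-HIT, L1-HIT, L1-HIT, L1-HIT, L1-HIT, MISS, L1-HIT, MISS, VC-HIT, VC-HIT]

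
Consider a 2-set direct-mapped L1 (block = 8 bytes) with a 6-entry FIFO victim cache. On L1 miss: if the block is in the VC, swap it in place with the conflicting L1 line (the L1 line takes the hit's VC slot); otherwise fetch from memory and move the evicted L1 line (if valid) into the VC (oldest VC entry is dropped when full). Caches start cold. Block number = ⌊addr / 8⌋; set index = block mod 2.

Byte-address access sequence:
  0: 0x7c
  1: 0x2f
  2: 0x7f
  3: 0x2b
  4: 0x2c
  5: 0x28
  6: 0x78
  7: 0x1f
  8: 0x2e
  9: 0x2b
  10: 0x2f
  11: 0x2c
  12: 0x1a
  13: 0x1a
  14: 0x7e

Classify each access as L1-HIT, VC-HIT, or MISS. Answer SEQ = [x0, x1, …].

0: 0x7c (blk 15, set 1) → MISS  vc=[]
1: 0x2f (blk 5, set 1) → MISS  vc=[15]
2: 0x7f (blk 15, set 1) → VC-HIT  vc=[5]
3: 0x2b (blk 5, set 1) → VC-HIT  vc=[15]
4: 0x2c (blk 5, set 1) → L1-HIT  vc=[15]
5: 0x28 (blk 5, set 1) → L1-HIT  vc=[15]
6: 0x78 (blk 15, set 1) → VC-HIT  vc=[5]
7: 0x1f (blk 3, set 1) → MISS  vc=[5, 15]
8: 0x2e (blk 5, set 1) → VC-HIT  vc=[3, 15]
9: 0x2b (blk 5, set 1) → L1-HIT  vc=[3, 15]
10: 0x2f (blk 5, set 1) → L1-HIT  vc=[3, 15]
11: 0x2c (blk 5, set 1) → L1-HIT  vc=[3, 15]
12: 0x1a (blk 3, set 1) → VC-HIT  vc=[5, 15]
13: 0x1a (blk 3, set 1) → L1-HIT  vc=[5, 15]
14: 0x7e (blk 15, set 1) → VC-HIT  vc=[5, 3]

SEQ = [MISS, MISS, VC-HIT, VC-HIT, L1-HIT, L1-HIT, VC-HIT, MISS, VC-HIT, L1-HIT, L1-HIT, L1-HIT, VC-HIT, L1-HIT, VC-HIT]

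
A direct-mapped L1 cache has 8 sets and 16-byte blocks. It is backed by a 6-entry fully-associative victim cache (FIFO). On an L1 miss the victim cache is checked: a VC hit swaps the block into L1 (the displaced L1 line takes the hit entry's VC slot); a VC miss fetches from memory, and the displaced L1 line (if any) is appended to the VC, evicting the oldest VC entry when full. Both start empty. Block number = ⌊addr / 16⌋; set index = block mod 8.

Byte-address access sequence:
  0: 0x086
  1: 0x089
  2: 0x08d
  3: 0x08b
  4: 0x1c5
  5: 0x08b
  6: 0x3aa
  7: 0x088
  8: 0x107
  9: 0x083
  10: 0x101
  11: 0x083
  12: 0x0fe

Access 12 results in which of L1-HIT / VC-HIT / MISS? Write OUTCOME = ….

OUTCOME = MISS

0: 0x86 (blk 8, set 0) → MISS  vc=[]
1: 0x89 (blk 8, set 0) → L1-HIT  vc=[]
2: 0x8d (blk 8, set 0) → L1-HIT  vc=[]
3: 0x8b (blk 8, set 0) → L1-HIT  vc=[]
4: 0x1c5 (blk 28, set 4) → MISS  vc=[]
5: 0x8b (blk 8, set 0) → L1-HIT  vc=[]
6: 0x3aa (blk 58, set 2) → MISS  vc=[]
7: 0x88 (blk 8, set 0) → L1-HIT  vc=[]
8: 0x107 (blk 16, set 0) → MISS  vc=[8]
9: 0x83 (blk 8, set 0) → VC-HIT  vc=[16]
10: 0x101 (blk 16, set 0) → VC-HIT  vc=[8]
11: 0x83 (blk 8, set 0) → VC-HIT  vc=[16]
12: 0xfe (blk 15, set 7) → MISS  vc=[16]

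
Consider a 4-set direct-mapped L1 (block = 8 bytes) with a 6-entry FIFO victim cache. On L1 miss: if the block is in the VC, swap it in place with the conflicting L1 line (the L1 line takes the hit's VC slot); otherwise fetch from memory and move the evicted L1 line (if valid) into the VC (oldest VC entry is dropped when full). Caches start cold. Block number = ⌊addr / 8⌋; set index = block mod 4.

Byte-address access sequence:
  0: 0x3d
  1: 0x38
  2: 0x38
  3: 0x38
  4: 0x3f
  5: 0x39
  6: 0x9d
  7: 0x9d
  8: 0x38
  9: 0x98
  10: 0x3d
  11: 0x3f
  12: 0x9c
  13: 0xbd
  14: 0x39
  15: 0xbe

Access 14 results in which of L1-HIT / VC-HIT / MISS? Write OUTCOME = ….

OUTCOME = VC-HIT

0: 0x3d (blk 7, set 3) → MISS  vc=[]
1: 0x38 (blk 7, set 3) → L1-HIT  vc=[]
2: 0x38 (blk 7, set 3) → L1-HIT  vc=[]
3: 0x38 (blk 7, set 3) → L1-HIT  vc=[]
4: 0x3f (blk 7, set 3) → L1-HIT  vc=[]
5: 0x39 (blk 7, set 3) → L1-HIT  vc=[]
6: 0x9d (blk 19, set 3) → MISS  vc=[7]
7: 0x9d (blk 19, set 3) → L1-HIT  vc=[7]
8: 0x38 (blk 7, set 3) → VC-HIT  vc=[19]
9: 0x98 (blk 19, set 3) → VC-HIT  vc=[7]
10: 0x3d (blk 7, set 3) → VC-HIT  vc=[19]
11: 0x3f (blk 7, set 3) → L1-HIT  vc=[19]
12: 0x9c (blk 19, set 3) → VC-HIT  vc=[7]
13: 0xbd (blk 23, set 3) → MISS  vc=[7, 19]
14: 0x39 (blk 7, set 3) → VC-HIT  vc=[23, 19]
15: 0xbe (blk 23, set 3) → VC-HIT  vc=[7, 19]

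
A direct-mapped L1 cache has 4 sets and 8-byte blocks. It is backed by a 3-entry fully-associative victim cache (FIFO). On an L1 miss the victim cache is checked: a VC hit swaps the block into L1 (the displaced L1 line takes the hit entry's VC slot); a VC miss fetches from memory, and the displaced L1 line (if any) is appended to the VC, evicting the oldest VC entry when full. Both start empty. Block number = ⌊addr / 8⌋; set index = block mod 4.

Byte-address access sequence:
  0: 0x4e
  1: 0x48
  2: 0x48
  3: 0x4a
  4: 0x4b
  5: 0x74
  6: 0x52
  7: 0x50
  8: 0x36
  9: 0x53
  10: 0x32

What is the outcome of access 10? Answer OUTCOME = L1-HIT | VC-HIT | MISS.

OUTCOME = VC-HIT

0: 0x4e (blk 9, set 1) → MISS  vc=[]
1: 0x48 (blk 9, set 1) → L1-HIT  vc=[]
2: 0x48 (blk 9, set 1) → L1-HIT  vc=[]
3: 0x4a (blk 9, set 1) → L1-HIT  vc=[]
4: 0x4b (blk 9, set 1) → L1-HIT  vc=[]
5: 0x74 (blk 14, set 2) → MISS  vc=[]
6: 0x52 (blk 10, set 2) → MISS  vc=[14]
7: 0x50 (blk 10, set 2) → L1-HIT  vc=[14]
8: 0x36 (blk 6, set 2) → MISS  vc=[14, 10]
9: 0x53 (blk 10, set 2) → VC-HIT  vc=[14, 6]
10: 0x32 (blk 6, set 2) → VC-HIT  vc=[14, 10]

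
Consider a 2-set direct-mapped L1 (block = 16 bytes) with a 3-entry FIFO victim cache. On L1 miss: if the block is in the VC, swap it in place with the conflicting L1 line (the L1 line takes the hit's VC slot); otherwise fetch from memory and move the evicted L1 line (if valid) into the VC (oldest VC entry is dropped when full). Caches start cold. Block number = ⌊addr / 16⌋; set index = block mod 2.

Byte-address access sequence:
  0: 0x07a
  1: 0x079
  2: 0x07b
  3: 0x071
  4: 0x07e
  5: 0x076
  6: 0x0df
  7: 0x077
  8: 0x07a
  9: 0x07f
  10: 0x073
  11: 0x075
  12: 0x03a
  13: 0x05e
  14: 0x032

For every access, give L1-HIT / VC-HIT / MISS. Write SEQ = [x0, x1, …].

0: 0x7a (blk 7, set 1) → MISS  vc=[]
1: 0x79 (blk 7, set 1) → L1-HIT  vc=[]
2: 0x7b (blk 7, set 1) → L1-HIT  vc=[]
3: 0x71 (blk 7, set 1) → L1-HIT  vc=[]
4: 0x7e (blk 7, set 1) → L1-HIT  vc=[]
5: 0x76 (blk 7, set 1) → L1-HIT  vc=[]
6: 0xdf (blk 13, set 1) → MISS  vc=[7]
7: 0x77 (blk 7, set 1) → VC-HIT  vc=[13]
8: 0x7a (blk 7, set 1) → L1-HIT  vc=[13]
9: 0x7f (blk 7, set 1) → L1-HIT  vc=[13]
10: 0x73 (blk 7, set 1) → L1-HIT  vc=[13]
11: 0x75 (blk 7, set 1) → L1-HIT  vc=[13]
12: 0x3a (blk 3, set 1) → MISS  vc=[13, 7]
13: 0x5e (blk 5, set 1) → MISS  vc=[13, 7, 3]
14: 0x32 (blk 3, set 1) → VC-HIT  vc=[13, 7, 5]

SEQ = [MISS, L1-HIT, L1-HIT, L1-HIT, L1-HIT, L1-HIT, MISS, VC-HIT, L1-HIT, L1-HIT, L1-HIT, L1-HIT, MISS, MISS, VC-HIT]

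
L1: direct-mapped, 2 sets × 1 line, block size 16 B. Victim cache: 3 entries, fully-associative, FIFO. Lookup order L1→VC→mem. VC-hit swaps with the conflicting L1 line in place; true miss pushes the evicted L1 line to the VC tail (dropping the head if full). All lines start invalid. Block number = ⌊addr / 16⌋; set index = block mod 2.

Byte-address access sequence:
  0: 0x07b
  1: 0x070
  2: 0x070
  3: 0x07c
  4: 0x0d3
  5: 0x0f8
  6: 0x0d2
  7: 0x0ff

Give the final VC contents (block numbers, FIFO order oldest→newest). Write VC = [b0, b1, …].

VC = [7, 13]

0: 0x7b (blk 7, set 1) → MISS  vc=[]
1: 0x70 (blk 7, set 1) → L1-HIT  vc=[]
2: 0x70 (blk 7, set 1) → L1-HIT  vc=[]
3: 0x7c (blk 7, set 1) → L1-HIT  vc=[]
4: 0xd3 (blk 13, set 1) → MISS  vc=[7]
5: 0xf8 (blk 15, set 1) → MISS  vc=[7, 13]
6: 0xd2 (blk 13, set 1) → VC-HIT  vc=[7, 15]
7: 0xff (blk 15, set 1) → VC-HIT  vc=[7, 13]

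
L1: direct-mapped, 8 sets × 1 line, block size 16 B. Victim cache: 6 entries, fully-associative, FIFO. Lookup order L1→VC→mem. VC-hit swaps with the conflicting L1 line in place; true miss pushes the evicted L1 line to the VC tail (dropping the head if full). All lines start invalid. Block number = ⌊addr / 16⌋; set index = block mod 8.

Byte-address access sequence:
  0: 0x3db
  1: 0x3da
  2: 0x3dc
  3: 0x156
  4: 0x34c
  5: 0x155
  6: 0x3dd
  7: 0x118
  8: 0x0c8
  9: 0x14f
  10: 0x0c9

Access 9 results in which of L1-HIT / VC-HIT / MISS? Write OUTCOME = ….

#0 0x3db→b61/s5 MISS; vc=[]
#1 0x3da→b61/s5 L1-HIT; vc=[]
#2 0x3dc→b61/s5 L1-HIT; vc=[]
#3 0x156→b21/s5 MISS; vc=[61]
#4 0x34c→b52/s4 MISS; vc=[61]
#5 0x155→b21/s5 L1-HIT; vc=[61]
#6 0x3dd→b61/s5 VC-HIT; vc=[21]
#7 0x118→b17/s1 MISS; vc=[21]
#8 0xc8→b12/s4 MISS; vc=[21,52]
#9 0x14f→b20/s4 MISS; vc=[21,52,12]
#10 0xc9→b12/s4 VC-HIT; vc=[21,52,20]

OUTCOME = MISS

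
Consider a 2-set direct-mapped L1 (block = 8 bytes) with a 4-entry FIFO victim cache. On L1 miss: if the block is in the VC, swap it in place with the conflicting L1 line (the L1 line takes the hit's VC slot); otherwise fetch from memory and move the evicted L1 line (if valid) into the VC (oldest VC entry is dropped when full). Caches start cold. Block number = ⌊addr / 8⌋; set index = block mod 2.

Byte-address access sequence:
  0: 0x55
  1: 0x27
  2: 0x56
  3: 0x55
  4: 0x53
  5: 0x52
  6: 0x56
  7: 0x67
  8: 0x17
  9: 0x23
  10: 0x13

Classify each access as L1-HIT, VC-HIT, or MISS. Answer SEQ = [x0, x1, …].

0: 0x55 (blk 10, set 0) → MISS  vc=[]
1: 0x27 (blk 4, set 0) → MISS  vc=[10]
2: 0x56 (blk 10, set 0) → VC-HIT  vc=[4]
3: 0x55 (blk 10, set 0) → L1-HIT  vc=[4]
4: 0x53 (blk 10, set 0) → L1-HIT  vc=[4]
5: 0x52 (blk 10, set 0) → L1-HIT  vc=[4]
6: 0x56 (blk 10, set 0) → L1-HIT  vc=[4]
7: 0x67 (blk 12, set 0) → MISS  vc=[4, 10]
8: 0x17 (blk 2, set 0) → MISS  vc=[4, 10, 12]
9: 0x23 (blk 4, set 0) → VC-HIT  vc=[2, 10, 12]
10: 0x13 (blk 2, set 0) → VC-HIT  vc=[4, 10, 12]

SEQ = [MISS, MISS, VC-HIT, L1-HIT, L1-HIT, L1-HIT, L1-HIT, MISS, MISS, VC-HIT, VC-HIT]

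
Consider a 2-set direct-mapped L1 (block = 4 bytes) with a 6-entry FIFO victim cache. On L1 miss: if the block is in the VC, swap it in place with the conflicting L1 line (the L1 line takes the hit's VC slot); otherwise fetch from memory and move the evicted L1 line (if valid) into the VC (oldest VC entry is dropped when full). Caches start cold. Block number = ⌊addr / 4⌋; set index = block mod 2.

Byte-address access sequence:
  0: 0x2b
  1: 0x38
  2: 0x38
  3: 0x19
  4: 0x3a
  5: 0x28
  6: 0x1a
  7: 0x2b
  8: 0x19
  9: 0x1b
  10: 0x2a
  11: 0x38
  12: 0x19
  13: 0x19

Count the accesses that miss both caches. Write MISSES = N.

MISSES = 3

0: 0x2b (blk 10, set 0) → MISS  vc=[]
1: 0x38 (blk 14, set 0) → MISS  vc=[10]
2: 0x38 (blk 14, set 0) → L1-HIT  vc=[10]
3: 0x19 (blk 6, set 0) → MISS  vc=[10, 14]
4: 0x3a (blk 14, set 0) → VC-HIT  vc=[10, 6]
5: 0x28 (blk 10, set 0) → VC-HIT  vc=[14, 6]
6: 0x1a (blk 6, set 0) → VC-HIT  vc=[14, 10]
7: 0x2b (blk 10, set 0) → VC-HIT  vc=[14, 6]
8: 0x19 (blk 6, set 0) → VC-HIT  vc=[14, 10]
9: 0x1b (blk 6, set 0) → L1-HIT  vc=[14, 10]
10: 0x2a (blk 10, set 0) → VC-HIT  vc=[14, 6]
11: 0x38 (blk 14, set 0) → VC-HIT  vc=[10, 6]
12: 0x19 (blk 6, set 0) → VC-HIT  vc=[10, 14]
13: 0x19 (blk 6, set 0) → L1-HIT  vc=[10, 14]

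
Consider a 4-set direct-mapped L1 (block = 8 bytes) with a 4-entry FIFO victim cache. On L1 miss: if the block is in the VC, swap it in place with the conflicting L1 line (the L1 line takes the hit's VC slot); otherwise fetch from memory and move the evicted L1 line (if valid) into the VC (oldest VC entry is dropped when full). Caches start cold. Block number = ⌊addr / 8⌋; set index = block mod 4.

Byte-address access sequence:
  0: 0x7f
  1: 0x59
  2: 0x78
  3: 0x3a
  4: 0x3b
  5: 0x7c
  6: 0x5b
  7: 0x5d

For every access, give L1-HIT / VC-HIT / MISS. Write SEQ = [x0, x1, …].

#0 0x7f→b15/s3 MISS; vc=[]
#1 0x59→b11/s3 MISS; vc=[15]
#2 0x78→b15/s3 VC-HIT; vc=[11]
#3 0x3a→b7/s3 MISS; vc=[11,15]
#4 0x3b→b7/s3 L1-HIT; vc=[11,15]
#5 0x7c→b15/s3 VC-HIT; vc=[11,7]
#6 0x5b→b11/s3 VC-HIT; vc=[15,7]
#7 0x5d→b11/s3 L1-HIT; vc=[15,7]

SEQ = [MISS, MISS, VC-HIT, MISS, L1-HIT, VC-HIT, VC-HIT, L1-HIT]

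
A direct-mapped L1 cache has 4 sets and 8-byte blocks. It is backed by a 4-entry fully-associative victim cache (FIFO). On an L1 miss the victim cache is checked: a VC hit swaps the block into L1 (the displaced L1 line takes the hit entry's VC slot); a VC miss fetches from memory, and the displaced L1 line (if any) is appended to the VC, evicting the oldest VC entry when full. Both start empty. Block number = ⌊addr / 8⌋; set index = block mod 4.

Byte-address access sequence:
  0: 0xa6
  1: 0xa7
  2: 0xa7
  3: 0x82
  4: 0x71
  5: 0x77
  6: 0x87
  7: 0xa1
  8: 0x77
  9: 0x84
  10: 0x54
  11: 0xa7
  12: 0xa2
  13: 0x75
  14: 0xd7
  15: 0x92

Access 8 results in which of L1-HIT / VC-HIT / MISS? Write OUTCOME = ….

  [0] addr=0xa6 blk=20 s=0: MISS | VC []
  [1] addr=0xa7 blk=20 s=0: L1-HIT | VC []
  [2] addr=0xa7 blk=20 s=0: L1-HIT | VC []
  [3] addr=0x82 blk=16 s=0: MISS | VC [20]
  [4] addr=0x71 blk=14 s=2: MISS | VC [20]
  [5] addr=0x77 blk=14 s=2: L1-HIT | VC [20]
  [6] addr=0x87 blk=16 s=0: L1-HIT | VC [20]
  [7] addr=0xa1 blk=20 s=0: VC-HIT | VC [16]
  [8] addr=0x77 blk=14 s=2: L1-HIT | VC [16]
  [9] addr=0x84 blk=16 s=0: VC-HIT | VC [20]
  [10] addr=0x54 blk=10 s=2: MISS | VC [20, 14]
  [11] addr=0xa7 blk=20 s=0: VC-HIT | VC [16, 14]
  [12] addr=0xa2 blk=20 s=0: L1-HIT | VC [16, 14]
  [13] addr=0x75 blk=14 s=2: VC-HIT | VC [16, 10]
  [14] addr=0xd7 blk=26 s=2: MISS | VC [16, 10, 14]
  [15] addr=0x92 blk=18 s=2: MISS | VC [16, 10, 14, 26]

OUTCOME = L1-HIT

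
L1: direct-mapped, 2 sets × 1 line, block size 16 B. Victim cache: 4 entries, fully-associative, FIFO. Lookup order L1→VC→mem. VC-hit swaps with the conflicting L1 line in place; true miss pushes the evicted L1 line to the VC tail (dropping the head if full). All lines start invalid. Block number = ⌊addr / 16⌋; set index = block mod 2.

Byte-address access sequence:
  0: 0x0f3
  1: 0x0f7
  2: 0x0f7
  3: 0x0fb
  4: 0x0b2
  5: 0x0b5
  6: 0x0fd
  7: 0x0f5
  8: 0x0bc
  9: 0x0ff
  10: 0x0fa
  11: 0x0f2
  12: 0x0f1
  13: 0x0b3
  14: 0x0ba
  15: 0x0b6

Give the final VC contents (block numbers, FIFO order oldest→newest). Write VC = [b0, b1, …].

0: 0xf3 (blk 15, set 1) → MISS  vc=[]
1: 0xf7 (blk 15, set 1) → L1-HIT  vc=[]
2: 0xf7 (blk 15, set 1) → L1-HIT  vc=[]
3: 0xfb (blk 15, set 1) → L1-HIT  vc=[]
4: 0xb2 (blk 11, set 1) → MISS  vc=[15]
5: 0xb5 (blk 11, set 1) → L1-HIT  vc=[15]
6: 0xfd (blk 15, set 1) → VC-HIT  vc=[11]
7: 0xf5 (blk 15, set 1) → L1-HIT  vc=[11]
8: 0xbc (blk 11, set 1) → VC-HIT  vc=[15]
9: 0xff (blk 15, set 1) → VC-HIT  vc=[11]
10: 0xfa (blk 15, set 1) → L1-HIT  vc=[11]
11: 0xf2 (blk 15, set 1) → L1-HIT  vc=[11]
12: 0xf1 (blk 15, set 1) → L1-HIT  vc=[11]
13: 0xb3 (blk 11, set 1) → VC-HIT  vc=[15]
14: 0xba (blk 11, set 1) → L1-HIT  vc=[15]
15: 0xb6 (blk 11, set 1) → L1-HIT  vc=[15]

VC = [15]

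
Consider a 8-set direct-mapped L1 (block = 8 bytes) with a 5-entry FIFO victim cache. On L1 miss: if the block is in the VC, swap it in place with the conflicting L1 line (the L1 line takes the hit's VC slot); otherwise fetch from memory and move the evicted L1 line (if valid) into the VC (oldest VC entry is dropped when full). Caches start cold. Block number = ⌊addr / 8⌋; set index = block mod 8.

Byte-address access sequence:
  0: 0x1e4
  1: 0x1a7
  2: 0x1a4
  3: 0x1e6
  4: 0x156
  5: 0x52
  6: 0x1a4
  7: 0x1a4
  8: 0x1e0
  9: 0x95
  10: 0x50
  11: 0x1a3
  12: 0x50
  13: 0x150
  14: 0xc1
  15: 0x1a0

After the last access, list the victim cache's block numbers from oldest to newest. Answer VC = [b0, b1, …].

VC = [60, 10, 18]

  [0] addr=0x1e4 blk=60 s=4: MISS | VC []
  [1] addr=0x1a7 blk=52 s=4: MISS | VC [60]
  [2] addr=0x1a4 blk=52 s=4: L1-HIT | VC [60]
  [3] addr=0x1e6 blk=60 s=4: VC-HIT | VC [52]
  [4] addr=0x156 blk=42 s=2: MISS | VC [52]
  [5] addr=0x52 blk=10 s=2: MISS | VC [52, 42]
  [6] addr=0x1a4 blk=52 s=4: VC-HIT | VC [60, 42]
  [7] addr=0x1a4 blk=52 s=4: L1-HIT | VC [60, 42]
  [8] addr=0x1e0 blk=60 s=4: VC-HIT | VC [52, 42]
  [9] addr=0x95 blk=18 s=2: MISS | VC [52, 42, 10]
  [10] addr=0x50 blk=10 s=2: VC-HIT | VC [52, 42, 18]
  [11] addr=0x1a3 blk=52 s=4: VC-HIT | VC [60, 42, 18]
  [12] addr=0x50 blk=10 s=2: L1-HIT | VC [60, 42, 18]
  [13] addr=0x150 blk=42 s=2: VC-HIT | VC [60, 10, 18]
  [14] addr=0xc1 blk=24 s=0: MISS | VC [60, 10, 18]
  [15] addr=0x1a0 blk=52 s=4: L1-HIT | VC [60, 10, 18]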